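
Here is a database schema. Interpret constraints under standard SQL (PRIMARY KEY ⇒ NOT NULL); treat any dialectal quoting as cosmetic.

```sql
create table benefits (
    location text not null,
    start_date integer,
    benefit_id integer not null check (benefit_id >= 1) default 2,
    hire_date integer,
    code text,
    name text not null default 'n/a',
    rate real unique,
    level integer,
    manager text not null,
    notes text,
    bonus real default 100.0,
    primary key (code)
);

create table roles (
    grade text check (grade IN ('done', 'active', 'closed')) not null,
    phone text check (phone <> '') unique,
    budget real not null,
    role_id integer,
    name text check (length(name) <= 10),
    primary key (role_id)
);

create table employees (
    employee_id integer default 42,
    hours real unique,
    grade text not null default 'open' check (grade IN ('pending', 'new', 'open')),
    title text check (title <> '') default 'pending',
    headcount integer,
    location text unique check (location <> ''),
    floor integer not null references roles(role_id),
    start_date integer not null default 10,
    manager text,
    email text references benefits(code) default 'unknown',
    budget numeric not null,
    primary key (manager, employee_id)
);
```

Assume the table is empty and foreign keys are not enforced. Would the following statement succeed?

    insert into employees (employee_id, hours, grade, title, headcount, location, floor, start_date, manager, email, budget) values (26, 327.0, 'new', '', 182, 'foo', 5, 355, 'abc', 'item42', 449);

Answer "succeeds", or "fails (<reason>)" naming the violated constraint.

The value '' for title violates CHECK (title <> '').

fails (CHECK on title)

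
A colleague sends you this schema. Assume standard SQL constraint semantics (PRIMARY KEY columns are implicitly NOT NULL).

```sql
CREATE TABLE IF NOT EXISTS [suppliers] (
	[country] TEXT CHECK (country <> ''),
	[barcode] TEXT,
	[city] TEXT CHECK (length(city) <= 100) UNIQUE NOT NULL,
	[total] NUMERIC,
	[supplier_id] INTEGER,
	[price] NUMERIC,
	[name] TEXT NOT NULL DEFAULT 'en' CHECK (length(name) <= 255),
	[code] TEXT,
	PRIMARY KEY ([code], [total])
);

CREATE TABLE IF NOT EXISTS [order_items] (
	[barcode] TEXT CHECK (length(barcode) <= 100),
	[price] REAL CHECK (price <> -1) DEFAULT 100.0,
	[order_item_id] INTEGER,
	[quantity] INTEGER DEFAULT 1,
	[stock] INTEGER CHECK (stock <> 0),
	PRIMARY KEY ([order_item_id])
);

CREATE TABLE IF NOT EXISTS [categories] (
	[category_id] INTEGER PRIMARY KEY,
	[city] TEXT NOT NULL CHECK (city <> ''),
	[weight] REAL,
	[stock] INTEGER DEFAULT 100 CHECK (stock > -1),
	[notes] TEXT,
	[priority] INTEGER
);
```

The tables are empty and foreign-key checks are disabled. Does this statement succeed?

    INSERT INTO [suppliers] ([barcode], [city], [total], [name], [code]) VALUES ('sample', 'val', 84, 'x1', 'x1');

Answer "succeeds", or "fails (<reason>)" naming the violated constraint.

NOT NULL columns: city is supplied; code is supplied; name is supplied; total is supplied.
CHECK constraints: 'val' satisfies (length(city) <= 100); 'x1' satisfies (length(name) <= 255).
No constraint is violated.

succeeds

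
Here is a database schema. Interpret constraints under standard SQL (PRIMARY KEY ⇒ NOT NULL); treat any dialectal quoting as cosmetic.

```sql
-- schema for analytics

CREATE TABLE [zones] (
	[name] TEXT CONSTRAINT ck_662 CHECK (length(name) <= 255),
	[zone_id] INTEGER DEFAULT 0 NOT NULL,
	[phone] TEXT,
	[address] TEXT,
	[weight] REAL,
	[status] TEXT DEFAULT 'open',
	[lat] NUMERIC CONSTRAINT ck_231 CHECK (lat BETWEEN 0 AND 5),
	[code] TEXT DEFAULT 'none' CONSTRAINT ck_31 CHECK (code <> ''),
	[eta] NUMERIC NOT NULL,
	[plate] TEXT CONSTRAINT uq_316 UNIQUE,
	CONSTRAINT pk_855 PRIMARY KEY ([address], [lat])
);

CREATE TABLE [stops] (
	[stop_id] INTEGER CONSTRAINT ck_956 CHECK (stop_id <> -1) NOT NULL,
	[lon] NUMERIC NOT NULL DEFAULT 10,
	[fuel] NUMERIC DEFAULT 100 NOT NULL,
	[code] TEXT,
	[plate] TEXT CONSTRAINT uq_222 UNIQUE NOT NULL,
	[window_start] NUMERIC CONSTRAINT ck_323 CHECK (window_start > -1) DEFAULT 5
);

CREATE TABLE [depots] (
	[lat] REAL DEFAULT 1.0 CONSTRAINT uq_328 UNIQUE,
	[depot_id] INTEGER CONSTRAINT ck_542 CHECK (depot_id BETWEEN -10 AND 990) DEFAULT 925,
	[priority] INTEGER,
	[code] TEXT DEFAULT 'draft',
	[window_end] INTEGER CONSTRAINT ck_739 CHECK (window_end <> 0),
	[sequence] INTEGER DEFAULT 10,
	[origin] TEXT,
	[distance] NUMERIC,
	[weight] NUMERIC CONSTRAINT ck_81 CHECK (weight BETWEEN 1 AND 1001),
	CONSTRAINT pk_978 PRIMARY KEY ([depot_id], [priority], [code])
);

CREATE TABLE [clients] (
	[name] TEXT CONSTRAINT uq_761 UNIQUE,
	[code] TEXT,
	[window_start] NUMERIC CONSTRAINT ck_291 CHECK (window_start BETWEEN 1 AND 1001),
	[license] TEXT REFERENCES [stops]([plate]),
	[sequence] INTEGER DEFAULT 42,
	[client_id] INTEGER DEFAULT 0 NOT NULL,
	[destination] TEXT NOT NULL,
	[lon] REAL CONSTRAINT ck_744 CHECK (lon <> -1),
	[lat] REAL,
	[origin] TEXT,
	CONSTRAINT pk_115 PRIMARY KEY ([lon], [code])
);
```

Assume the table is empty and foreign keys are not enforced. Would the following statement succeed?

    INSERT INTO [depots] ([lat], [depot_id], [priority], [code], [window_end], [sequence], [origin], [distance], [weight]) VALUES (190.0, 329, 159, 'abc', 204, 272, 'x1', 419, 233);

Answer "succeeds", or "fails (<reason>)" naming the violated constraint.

succeeds

NOT NULL columns: code is supplied; depot_id is supplied; priority is supplied.
CHECK constraints: 329 satisfies (depot_id BETWEEN -10 AND 990); 204 satisfies (window_end <> 0); 233 satisfies (weight BETWEEN 1 AND 1001).
No constraint is violated.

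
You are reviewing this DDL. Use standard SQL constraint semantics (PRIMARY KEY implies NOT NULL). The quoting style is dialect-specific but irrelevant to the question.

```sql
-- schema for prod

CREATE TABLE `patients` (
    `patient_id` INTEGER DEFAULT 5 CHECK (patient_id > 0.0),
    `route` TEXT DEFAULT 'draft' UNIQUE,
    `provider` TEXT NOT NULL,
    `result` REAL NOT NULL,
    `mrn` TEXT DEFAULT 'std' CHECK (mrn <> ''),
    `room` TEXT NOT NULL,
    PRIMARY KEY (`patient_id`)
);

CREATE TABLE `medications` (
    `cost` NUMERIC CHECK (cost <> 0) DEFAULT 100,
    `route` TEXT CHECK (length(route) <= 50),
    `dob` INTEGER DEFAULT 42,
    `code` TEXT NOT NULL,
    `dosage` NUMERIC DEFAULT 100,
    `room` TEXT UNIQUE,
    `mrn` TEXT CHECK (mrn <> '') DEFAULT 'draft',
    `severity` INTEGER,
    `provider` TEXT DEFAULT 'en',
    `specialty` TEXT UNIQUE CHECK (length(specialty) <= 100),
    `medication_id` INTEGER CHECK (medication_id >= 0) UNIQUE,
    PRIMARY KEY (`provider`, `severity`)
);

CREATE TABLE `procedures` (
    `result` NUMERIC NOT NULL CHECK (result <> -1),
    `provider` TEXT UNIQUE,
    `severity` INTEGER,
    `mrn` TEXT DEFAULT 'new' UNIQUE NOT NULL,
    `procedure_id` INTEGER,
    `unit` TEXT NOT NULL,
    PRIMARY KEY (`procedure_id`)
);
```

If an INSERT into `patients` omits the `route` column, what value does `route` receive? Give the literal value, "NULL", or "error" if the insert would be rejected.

'draft'

route has an explicit DEFAULT 'draft'.
When the column is omitted from an INSERT, that default is used.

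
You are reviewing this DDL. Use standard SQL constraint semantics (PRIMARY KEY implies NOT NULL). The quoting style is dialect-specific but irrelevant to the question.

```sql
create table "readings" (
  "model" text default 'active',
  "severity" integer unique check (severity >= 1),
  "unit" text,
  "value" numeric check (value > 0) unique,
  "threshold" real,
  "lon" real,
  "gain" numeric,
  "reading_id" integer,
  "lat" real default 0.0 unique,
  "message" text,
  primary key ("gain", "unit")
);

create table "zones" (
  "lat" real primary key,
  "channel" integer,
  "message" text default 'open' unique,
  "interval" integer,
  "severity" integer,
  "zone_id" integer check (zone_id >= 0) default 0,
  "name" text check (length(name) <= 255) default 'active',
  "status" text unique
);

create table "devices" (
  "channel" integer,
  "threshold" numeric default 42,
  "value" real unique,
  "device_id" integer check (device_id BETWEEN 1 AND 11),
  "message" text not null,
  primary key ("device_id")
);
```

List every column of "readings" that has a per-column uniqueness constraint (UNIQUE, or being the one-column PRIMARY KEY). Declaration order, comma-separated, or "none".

severity, value, lat

- model: no UNIQUE or single-column PK constraint.
- severity: declared UNIQUE → unique.
- unit: part of a composite PRIMARY KEY — only the tuple is unique, not this column on its own.
- value: declared UNIQUE → unique.
- threshold: no UNIQUE or single-column PK constraint.
- lon: no UNIQUE or single-column PK constraint.
- gain: part of a composite PRIMARY KEY — only the tuple is unique, not this column on its own.
- reading_id: no UNIQUE or single-column PK constraint.
- lat: declared UNIQUE → unique.
- message: no UNIQUE or single-column PK constraint.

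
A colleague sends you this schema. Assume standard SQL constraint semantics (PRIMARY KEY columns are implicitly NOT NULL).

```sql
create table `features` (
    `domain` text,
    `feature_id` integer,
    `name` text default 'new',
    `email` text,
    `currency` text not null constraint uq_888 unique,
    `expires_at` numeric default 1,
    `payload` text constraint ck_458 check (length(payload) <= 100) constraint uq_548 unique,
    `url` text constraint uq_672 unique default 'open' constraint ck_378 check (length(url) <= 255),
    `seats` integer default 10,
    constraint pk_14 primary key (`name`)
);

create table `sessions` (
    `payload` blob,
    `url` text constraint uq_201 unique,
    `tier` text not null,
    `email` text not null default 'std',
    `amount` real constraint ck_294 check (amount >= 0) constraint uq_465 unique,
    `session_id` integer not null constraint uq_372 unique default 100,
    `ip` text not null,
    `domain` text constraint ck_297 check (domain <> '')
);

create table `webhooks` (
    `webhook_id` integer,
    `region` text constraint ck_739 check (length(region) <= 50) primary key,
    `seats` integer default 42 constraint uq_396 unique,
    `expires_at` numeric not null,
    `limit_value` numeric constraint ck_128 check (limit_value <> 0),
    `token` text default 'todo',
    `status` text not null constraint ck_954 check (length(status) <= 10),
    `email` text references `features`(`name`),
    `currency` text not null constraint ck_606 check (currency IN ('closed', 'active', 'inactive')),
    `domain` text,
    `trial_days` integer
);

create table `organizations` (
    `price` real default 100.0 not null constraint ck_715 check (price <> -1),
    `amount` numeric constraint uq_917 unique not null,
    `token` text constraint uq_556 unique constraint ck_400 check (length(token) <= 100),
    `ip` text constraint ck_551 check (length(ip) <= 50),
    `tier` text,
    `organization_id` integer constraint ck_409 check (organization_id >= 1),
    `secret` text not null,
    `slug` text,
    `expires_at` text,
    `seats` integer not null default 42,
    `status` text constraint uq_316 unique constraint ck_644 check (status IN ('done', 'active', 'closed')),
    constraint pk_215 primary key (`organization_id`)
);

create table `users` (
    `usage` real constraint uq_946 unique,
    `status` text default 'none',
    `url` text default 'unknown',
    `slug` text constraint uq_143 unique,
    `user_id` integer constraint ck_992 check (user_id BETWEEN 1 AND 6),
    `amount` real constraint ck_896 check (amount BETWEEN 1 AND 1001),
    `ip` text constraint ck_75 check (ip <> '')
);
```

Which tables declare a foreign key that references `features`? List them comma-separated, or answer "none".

- webhooks.email references features(name).

webhooks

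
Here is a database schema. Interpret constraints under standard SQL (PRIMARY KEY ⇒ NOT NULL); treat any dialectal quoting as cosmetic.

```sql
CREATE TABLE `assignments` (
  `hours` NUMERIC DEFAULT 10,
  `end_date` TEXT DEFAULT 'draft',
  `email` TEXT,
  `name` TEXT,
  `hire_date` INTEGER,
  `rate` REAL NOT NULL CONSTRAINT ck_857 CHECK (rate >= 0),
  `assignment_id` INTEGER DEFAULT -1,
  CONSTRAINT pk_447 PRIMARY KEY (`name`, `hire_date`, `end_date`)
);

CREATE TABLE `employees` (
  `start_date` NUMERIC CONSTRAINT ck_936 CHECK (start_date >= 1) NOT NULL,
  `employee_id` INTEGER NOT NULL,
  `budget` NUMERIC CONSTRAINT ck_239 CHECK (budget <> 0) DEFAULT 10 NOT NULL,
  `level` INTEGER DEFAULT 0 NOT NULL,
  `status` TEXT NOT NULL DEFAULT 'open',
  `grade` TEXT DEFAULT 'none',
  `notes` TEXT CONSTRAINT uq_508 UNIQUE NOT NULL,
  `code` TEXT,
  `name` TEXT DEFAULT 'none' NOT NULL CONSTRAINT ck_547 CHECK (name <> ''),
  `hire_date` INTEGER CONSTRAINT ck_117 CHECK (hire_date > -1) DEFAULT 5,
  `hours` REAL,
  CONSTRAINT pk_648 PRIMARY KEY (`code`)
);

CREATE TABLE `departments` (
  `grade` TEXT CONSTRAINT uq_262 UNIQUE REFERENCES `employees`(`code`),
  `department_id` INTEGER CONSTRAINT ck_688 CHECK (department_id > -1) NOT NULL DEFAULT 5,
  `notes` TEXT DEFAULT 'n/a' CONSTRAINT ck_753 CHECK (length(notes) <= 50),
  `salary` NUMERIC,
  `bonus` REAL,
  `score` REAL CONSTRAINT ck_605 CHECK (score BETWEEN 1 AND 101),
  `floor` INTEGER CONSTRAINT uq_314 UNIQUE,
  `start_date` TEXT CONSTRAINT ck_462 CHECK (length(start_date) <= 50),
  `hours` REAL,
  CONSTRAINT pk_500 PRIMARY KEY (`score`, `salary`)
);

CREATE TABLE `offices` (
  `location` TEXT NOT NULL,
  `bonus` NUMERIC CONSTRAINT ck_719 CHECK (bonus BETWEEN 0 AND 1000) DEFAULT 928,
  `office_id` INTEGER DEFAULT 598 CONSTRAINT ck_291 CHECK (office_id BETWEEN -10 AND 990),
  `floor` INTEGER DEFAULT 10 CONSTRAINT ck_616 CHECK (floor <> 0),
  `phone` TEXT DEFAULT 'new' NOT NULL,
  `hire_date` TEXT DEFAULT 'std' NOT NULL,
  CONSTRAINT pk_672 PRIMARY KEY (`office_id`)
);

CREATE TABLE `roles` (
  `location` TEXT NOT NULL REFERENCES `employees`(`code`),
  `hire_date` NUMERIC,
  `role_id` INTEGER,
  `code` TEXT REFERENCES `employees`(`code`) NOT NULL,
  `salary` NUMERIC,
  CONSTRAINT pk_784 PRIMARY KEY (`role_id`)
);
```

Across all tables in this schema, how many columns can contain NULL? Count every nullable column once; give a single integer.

16

assignments: 3 nullable (hours, email, assignment_id — PK (name, hire_date, end_date) and explicit NOT NULL columns excluded).
employees: 3 nullable (grade, hire_date, hours — PK (code) and explicit NOT NULL columns excluded).
departments: 6 nullable (grade, notes, bonus, floor, start_date, hours — PK (score, salary) and explicit NOT NULL columns excluded).
offices: 2 nullable (bonus, floor — PK (office_id) and explicit NOT NULL columns excluded).
roles: 2 nullable (hire_date, salary — PK (role_id) and explicit NOT NULL columns excluded).
Total: 3 + 3 + 6 + 2 + 2 = 16.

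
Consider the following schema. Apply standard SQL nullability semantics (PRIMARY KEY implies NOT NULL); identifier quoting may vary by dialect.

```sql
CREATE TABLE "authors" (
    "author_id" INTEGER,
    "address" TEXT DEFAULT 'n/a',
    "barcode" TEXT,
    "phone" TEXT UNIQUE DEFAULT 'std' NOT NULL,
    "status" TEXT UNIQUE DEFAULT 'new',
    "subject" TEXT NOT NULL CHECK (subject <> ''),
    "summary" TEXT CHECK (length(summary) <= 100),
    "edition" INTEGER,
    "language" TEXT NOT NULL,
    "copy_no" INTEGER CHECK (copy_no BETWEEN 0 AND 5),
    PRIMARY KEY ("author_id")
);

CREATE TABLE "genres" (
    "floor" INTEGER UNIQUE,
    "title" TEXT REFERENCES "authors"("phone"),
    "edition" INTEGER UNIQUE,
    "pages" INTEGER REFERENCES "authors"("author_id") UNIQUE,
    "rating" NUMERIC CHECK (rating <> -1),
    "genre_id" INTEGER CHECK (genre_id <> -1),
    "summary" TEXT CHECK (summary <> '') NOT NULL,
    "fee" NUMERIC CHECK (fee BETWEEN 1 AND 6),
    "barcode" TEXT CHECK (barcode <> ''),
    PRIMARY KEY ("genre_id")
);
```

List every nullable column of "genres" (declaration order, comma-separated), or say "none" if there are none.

- floor: UNIQUE does not imply NOT NULL → nullable.
- title: a foreign key column may be NULL unless separately constrained → nullable.
- edition: UNIQUE does not imply NOT NULL → nullable.
- pages: a foreign key column may be NULL unless separately constrained → nullable.
- rating: CHECK does not forbid NULL (a CHECK constraint passes when its expression is NULL) → nullable.
- genre_id: part of the PRIMARY KEY, which implies NOT NULL → not nullable.
- summary: declared NOT NULL → not nullable.
- fee: CHECK does not forbid NULL (a CHECK constraint passes when its expression is NULL) → nullable.
- barcode: CHECK does not forbid NULL (a CHECK constraint passes when its expression is NULL) → nullable.

floor, title, edition, pages, rating, fee, barcode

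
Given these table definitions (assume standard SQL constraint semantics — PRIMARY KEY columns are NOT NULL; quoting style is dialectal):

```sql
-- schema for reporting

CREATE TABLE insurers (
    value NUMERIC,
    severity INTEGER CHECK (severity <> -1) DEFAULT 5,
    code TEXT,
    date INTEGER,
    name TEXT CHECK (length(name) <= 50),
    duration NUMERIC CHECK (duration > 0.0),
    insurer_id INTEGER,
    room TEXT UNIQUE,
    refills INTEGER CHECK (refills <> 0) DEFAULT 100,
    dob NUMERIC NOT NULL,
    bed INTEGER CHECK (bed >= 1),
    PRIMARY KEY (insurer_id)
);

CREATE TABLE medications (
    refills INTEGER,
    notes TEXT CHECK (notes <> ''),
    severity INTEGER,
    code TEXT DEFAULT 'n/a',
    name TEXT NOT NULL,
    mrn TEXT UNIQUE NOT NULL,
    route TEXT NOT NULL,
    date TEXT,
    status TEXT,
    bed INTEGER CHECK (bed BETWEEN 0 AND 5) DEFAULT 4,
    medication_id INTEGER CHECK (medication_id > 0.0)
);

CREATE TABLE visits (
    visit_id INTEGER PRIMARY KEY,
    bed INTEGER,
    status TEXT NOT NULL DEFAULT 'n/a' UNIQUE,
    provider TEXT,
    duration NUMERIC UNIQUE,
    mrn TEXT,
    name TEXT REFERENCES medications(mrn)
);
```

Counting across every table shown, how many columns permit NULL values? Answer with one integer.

insurers: 9 nullable (value, severity, code, date, name, duration, room, refills, bed — PK (insurer_id) and explicit NOT NULL columns excluded).
medications: 8 nullable (refills, notes, severity, code, date, status, bed, medication_id — PK none and explicit NOT NULL columns excluded).
visits: 5 nullable (bed, provider, duration, mrn, name — PK (visit_id) and explicit NOT NULL columns excluded).
Total: 9 + 8 + 5 = 22.

22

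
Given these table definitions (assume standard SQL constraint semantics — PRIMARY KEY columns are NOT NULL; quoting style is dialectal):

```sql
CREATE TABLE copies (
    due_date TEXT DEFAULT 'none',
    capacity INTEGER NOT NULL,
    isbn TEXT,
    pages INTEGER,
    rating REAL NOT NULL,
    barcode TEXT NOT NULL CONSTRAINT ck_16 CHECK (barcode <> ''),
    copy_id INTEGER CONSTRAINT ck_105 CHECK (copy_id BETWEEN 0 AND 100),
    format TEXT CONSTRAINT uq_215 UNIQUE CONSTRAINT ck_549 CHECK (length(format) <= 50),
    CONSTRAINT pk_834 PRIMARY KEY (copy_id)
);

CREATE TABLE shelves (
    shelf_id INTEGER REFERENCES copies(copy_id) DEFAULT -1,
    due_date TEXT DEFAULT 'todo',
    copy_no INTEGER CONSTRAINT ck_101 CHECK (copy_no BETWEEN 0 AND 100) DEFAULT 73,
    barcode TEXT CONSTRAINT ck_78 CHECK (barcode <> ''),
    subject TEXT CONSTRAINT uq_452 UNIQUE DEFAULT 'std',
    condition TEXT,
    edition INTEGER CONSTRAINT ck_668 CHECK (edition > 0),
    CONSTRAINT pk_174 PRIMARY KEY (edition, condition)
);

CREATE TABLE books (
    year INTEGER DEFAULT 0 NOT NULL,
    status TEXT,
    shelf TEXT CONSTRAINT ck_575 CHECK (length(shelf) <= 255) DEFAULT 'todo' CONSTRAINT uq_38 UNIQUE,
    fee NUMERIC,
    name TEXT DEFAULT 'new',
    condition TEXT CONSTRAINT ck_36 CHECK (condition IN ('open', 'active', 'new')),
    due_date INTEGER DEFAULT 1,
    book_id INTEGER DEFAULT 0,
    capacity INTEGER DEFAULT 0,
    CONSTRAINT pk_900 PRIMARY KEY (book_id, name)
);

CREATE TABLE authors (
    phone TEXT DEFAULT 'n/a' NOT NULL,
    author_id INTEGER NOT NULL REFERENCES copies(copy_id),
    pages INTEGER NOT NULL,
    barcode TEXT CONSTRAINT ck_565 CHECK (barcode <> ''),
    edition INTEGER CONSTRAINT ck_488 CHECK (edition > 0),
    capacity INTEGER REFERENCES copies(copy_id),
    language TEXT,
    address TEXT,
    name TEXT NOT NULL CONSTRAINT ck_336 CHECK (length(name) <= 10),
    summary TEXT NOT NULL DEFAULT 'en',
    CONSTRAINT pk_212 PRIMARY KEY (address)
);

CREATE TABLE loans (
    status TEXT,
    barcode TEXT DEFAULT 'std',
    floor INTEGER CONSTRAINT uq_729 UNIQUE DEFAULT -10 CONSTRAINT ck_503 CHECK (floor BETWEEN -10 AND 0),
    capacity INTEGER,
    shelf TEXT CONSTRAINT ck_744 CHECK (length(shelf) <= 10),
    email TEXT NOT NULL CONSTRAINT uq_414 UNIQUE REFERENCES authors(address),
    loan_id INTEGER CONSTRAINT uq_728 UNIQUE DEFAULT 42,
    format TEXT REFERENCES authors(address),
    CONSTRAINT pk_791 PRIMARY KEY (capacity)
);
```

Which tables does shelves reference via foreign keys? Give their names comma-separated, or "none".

copies

- shelf_id REFERENCES copies(copy_id).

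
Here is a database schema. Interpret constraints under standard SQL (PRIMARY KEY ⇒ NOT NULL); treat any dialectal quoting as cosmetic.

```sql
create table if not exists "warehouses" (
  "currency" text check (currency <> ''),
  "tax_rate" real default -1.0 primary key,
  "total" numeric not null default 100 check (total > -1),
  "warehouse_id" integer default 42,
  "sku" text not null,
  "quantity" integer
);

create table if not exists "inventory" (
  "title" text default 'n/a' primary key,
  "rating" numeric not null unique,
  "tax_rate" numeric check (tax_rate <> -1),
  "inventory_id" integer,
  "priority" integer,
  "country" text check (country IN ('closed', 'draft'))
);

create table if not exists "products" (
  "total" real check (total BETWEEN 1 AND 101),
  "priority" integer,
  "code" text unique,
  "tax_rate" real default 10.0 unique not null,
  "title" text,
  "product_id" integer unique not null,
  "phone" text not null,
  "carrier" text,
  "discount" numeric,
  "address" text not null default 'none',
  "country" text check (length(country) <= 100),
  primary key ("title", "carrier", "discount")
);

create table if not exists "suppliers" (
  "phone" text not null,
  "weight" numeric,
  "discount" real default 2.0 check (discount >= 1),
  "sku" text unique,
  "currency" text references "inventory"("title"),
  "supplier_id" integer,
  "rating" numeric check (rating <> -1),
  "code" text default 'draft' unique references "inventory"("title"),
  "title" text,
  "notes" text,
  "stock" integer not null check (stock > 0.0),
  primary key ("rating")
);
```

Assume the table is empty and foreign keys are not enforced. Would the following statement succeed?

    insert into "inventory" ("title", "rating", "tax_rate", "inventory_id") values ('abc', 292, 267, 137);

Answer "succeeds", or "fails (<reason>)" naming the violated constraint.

NOT NULL columns: rating is supplied; title is supplied.
CHECK constraints: 267 satisfies (tax_rate <> -1).
No constraint is violated.

succeeds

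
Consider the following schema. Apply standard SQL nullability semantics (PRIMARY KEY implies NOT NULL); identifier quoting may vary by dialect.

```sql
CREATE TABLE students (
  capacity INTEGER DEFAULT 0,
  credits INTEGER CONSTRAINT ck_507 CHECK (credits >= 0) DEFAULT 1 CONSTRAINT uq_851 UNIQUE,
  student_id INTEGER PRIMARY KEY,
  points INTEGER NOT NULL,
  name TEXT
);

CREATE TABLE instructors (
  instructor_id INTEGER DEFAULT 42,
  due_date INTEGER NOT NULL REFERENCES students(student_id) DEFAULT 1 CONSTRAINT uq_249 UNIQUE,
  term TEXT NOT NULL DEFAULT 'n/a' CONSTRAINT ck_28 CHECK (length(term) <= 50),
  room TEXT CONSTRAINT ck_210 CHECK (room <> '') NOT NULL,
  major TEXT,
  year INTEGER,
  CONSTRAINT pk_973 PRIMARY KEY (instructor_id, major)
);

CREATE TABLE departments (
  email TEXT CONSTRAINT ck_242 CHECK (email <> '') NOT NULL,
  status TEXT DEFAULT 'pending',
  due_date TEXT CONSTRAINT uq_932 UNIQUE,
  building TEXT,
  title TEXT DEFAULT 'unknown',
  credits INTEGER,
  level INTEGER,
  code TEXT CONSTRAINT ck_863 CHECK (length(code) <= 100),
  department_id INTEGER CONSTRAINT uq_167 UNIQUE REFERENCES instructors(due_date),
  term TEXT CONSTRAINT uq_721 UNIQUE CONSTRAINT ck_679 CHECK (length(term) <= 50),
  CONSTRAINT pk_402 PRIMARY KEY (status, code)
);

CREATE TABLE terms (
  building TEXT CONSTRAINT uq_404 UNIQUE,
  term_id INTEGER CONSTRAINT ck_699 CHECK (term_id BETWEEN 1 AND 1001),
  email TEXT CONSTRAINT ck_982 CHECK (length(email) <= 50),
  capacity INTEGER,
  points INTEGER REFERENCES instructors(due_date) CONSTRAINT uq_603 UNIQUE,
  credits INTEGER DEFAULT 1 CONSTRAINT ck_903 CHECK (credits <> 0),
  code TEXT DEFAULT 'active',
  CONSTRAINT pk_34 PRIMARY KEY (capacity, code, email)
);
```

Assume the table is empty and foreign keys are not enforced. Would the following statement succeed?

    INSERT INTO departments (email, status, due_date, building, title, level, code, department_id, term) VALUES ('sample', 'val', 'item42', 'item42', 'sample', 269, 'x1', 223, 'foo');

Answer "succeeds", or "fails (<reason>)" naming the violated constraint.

NOT NULL columns: code is supplied; email is supplied; status is supplied.
CHECK constraints: 'sample' satisfies (email <> ''); 'x1' satisfies (length(code) <= 100); 'foo' satisfies (length(term) <= 50).
No constraint is violated.

succeeds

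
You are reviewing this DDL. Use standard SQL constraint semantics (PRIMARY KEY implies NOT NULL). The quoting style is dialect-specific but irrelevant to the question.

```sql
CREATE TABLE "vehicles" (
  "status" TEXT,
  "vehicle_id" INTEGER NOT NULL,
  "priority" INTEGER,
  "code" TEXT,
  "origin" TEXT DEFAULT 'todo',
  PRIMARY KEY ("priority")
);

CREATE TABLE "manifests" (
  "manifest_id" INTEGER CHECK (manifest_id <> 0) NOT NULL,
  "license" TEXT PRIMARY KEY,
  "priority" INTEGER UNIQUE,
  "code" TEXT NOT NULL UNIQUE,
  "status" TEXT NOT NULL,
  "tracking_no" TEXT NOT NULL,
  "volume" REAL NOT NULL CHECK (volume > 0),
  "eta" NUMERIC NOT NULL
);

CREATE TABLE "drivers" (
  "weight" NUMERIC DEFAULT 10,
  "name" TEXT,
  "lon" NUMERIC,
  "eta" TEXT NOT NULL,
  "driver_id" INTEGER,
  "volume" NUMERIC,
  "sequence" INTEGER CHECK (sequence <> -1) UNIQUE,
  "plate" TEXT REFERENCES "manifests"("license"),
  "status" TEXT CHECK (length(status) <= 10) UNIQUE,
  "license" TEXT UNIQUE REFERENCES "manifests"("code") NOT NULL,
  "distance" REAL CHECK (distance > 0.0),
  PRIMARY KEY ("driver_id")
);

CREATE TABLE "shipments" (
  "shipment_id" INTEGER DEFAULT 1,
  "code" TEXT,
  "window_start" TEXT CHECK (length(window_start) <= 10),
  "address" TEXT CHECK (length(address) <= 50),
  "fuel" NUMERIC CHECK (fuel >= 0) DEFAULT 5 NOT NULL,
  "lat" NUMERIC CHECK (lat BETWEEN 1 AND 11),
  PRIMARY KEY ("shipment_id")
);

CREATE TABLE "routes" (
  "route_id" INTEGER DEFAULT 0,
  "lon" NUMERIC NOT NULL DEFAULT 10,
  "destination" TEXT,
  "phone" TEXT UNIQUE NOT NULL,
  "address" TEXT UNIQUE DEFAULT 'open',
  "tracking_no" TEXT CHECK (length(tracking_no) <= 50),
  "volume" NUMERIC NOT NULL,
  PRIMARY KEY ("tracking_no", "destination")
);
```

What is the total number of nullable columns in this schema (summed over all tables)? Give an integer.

vehicles: 3 nullable (status, code, origin — PK (priority) and explicit NOT NULL columns excluded).
manifests: 1 nullable (priority — PK (license) and explicit NOT NULL columns excluded).
drivers: 8 nullable (weight, name, lon, volume, sequence, plate, status, distance — PK (driver_id) and explicit NOT NULL columns excluded).
shipments: 4 nullable (code, window_start, address, lat — PK (shipment_id) and explicit NOT NULL columns excluded).
routes: 2 nullable (route_id, address — PK (tracking_no, destination) and explicit NOT NULL columns excluded).
Total: 3 + 1 + 8 + 4 + 2 = 18.

18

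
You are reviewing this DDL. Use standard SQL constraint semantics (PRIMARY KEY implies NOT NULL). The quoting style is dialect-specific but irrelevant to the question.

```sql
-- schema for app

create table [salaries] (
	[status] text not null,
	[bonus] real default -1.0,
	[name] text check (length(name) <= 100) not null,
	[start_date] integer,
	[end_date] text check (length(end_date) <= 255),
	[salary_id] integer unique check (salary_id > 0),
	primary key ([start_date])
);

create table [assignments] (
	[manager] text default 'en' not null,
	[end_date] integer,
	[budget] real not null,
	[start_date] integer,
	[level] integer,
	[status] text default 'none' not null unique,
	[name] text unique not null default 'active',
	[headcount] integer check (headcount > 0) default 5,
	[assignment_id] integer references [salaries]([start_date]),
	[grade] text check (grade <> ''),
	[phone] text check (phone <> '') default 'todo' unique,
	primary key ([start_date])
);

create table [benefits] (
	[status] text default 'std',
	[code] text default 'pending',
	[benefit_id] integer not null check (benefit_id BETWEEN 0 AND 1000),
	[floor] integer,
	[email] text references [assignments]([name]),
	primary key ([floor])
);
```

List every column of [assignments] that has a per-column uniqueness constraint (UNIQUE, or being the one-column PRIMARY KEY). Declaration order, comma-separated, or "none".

- manager: no UNIQUE or single-column PK constraint.
- end_date: no UNIQUE or single-column PK constraint.
- budget: no UNIQUE or single-column PK constraint.
- start_date: single-column PRIMARY KEY → unique.
- level: no UNIQUE or single-column PK constraint.
- status: declared UNIQUE → unique.
- name: declared UNIQUE → unique.
- headcount: no UNIQUE or single-column PK constraint.
- assignment_id: no UNIQUE or single-column PK constraint.
- grade: no UNIQUE or single-column PK constraint.
- phone: declared UNIQUE → unique.

start_date, status, name, phone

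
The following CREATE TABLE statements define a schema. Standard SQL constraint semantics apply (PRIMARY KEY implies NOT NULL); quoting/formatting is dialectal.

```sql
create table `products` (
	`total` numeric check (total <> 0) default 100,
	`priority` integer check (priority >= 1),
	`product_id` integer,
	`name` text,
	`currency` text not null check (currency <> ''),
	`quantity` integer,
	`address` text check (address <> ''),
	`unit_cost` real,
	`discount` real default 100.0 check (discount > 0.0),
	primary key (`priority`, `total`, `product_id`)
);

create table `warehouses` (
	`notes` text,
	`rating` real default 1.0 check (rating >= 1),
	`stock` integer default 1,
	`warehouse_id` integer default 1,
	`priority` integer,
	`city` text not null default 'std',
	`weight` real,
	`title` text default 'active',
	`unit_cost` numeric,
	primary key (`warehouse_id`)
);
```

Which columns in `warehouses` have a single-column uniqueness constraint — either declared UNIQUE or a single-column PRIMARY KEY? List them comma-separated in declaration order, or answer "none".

warehouse_id

- notes: no UNIQUE or single-column PK constraint.
- rating: no UNIQUE or single-column PK constraint.
- stock: no UNIQUE or single-column PK constraint.
- warehouse_id: single-column PRIMARY KEY → unique.
- priority: no UNIQUE or single-column PK constraint.
- city: no UNIQUE or single-column PK constraint.
- weight: no UNIQUE or single-column PK constraint.
- title: no UNIQUE or single-column PK constraint.
- unit_cost: no UNIQUE or single-column PK constraint.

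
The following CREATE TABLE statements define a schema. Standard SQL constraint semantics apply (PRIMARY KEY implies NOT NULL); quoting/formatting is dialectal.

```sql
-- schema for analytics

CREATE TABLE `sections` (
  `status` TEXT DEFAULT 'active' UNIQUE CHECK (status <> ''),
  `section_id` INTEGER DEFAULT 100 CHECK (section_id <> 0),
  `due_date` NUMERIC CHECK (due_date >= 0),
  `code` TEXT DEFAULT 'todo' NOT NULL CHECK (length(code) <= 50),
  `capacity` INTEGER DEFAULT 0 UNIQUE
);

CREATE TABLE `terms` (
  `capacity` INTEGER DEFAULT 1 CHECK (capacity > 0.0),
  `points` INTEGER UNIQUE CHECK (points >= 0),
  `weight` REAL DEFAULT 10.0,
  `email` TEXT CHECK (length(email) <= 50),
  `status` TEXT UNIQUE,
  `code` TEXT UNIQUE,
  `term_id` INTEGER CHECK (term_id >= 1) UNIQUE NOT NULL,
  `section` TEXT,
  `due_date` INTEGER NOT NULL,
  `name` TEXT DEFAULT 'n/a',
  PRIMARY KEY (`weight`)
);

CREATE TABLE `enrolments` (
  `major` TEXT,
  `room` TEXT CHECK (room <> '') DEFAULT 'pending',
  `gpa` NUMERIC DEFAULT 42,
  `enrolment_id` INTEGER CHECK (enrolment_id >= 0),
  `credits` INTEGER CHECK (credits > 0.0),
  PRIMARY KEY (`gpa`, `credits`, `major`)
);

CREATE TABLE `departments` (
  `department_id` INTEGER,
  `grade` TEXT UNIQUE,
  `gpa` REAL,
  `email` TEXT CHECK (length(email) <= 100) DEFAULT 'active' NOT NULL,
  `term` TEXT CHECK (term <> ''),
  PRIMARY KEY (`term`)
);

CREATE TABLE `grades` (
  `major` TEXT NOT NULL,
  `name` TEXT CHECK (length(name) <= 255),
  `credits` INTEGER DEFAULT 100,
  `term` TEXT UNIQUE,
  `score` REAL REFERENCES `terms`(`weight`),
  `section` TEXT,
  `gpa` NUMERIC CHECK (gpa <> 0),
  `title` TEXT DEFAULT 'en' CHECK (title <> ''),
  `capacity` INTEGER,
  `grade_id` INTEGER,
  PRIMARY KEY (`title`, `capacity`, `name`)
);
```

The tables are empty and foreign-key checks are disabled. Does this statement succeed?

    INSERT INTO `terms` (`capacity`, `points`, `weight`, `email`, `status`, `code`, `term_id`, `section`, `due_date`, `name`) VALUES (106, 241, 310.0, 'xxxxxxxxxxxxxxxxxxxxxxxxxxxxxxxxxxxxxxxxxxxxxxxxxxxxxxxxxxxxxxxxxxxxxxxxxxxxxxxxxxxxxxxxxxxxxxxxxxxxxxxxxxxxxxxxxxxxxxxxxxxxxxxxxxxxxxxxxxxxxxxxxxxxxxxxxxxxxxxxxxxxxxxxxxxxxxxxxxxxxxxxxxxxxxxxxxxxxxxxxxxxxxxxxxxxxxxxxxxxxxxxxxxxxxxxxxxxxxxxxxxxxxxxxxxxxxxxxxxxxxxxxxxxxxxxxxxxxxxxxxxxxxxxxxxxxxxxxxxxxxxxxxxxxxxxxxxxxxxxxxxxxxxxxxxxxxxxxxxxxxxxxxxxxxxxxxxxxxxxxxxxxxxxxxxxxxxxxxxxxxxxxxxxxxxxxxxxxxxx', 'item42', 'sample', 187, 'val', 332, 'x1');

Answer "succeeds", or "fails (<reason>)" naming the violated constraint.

fails (CHECK on email)

The value 'xxxxxxxxxxxxxxxxxxxxxxxxxxxxxxxxxxxxxxxxxxxxxxxxxxxxxxxxxxxxxxxxxxxxxxxxxxxxxxxxxxxxxxxxxxxxxxxxxxxxxxxxxxxxxxxxxxxxxxxxxxxxxxxxxxxxxxxxxxxxxxxxxxxxxxxxxxxxxxxxxxxxxxxxxxxxxxxxxxxxxxxxxxxxxxxxxxxxxxxxxxxxxxxxxxxxxxxxxxxxxxxxxxxxxxxxxxxxxxxxxxxxxxxxxxxxxxxxxxxxxxxxxxxxxxxxxxxxxxxxxxxxxxxxxxxxxxxxxxxxxxxxxxxxxxxxxxxxxxxxxxxxxxxxxxxxxxxxxxxxxxxxxxxxxxxxxxxxxxxxxxxxxxxxxxxxxxxxxxxxxxxxxxxxxxxxxxxxxxxx' for email violates CHECK (length(email) <= 50).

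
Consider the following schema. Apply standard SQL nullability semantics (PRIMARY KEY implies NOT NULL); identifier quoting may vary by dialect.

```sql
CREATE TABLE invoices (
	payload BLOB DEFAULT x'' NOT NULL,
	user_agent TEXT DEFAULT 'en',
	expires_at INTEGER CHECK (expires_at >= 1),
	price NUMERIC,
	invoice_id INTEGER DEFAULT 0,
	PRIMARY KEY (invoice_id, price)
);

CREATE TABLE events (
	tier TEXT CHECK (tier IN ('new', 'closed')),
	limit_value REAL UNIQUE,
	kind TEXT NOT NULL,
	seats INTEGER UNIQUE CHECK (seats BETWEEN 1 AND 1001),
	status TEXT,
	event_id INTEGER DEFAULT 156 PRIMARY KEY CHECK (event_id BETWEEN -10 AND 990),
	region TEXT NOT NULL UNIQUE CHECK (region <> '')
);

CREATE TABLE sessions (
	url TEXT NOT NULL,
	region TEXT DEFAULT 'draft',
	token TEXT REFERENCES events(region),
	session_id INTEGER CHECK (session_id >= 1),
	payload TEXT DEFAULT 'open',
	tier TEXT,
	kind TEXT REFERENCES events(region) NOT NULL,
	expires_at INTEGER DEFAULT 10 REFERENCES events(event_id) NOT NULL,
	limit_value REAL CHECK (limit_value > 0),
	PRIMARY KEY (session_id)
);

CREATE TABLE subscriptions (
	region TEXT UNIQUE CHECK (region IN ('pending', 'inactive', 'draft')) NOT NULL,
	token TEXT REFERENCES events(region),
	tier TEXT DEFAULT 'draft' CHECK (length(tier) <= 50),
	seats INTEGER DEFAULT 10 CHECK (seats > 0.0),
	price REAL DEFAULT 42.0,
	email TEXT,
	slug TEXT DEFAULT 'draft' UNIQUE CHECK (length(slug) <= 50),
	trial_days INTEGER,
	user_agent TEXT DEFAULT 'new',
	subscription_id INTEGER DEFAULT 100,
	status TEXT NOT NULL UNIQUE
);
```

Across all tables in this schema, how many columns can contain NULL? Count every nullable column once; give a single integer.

invoices: 2 nullable (user_agent, expires_at — PK (invoice_id, price) and explicit NOT NULL columns excluded).
events: 4 nullable (tier, limit_value, seats, status — PK (event_id) and explicit NOT NULL columns excluded).
sessions: 5 nullable (region, token, payload, tier, limit_value — PK (session_id) and explicit NOT NULL columns excluded).
subscriptions: 9 nullable (token, tier, seats, price, email, slug, trial_days, user_agent, subscription_id — PK none and explicit NOT NULL columns excluded).
Total: 2 + 4 + 5 + 9 = 20.

20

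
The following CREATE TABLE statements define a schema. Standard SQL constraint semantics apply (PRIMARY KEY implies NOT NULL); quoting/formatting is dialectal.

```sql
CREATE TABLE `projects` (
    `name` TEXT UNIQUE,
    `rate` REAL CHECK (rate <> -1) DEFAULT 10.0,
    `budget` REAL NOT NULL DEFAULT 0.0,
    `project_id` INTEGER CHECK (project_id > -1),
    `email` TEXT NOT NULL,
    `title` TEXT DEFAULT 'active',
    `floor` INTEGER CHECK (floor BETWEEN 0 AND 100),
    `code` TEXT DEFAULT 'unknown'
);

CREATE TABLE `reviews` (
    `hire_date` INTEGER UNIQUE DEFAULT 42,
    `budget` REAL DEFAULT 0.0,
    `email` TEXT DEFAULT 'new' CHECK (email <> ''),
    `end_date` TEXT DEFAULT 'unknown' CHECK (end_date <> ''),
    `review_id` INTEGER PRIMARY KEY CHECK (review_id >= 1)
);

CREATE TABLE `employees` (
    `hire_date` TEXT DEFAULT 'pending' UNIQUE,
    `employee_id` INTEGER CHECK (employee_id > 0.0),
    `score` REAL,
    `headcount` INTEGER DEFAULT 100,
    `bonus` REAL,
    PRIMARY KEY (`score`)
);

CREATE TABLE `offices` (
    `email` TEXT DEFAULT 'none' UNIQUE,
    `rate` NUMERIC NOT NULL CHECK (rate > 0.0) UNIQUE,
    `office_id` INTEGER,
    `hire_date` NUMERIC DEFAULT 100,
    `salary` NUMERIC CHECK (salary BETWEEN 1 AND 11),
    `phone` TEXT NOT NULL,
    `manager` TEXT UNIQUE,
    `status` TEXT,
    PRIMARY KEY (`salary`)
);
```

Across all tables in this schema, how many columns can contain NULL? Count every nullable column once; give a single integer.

19

projects: 6 nullable (name, rate, project_id, title, floor, code — PK none and explicit NOT NULL columns excluded).
reviews: 4 nullable (hire_date, budget, email, end_date — PK (review_id) and explicit NOT NULL columns excluded).
employees: 4 nullable (hire_date, employee_id, headcount, bonus — PK (score) and explicit NOT NULL columns excluded).
offices: 5 nullable (email, office_id, hire_date, manager, status — PK (salary) and explicit NOT NULL columns excluded).
Total: 6 + 4 + 4 + 5 = 19.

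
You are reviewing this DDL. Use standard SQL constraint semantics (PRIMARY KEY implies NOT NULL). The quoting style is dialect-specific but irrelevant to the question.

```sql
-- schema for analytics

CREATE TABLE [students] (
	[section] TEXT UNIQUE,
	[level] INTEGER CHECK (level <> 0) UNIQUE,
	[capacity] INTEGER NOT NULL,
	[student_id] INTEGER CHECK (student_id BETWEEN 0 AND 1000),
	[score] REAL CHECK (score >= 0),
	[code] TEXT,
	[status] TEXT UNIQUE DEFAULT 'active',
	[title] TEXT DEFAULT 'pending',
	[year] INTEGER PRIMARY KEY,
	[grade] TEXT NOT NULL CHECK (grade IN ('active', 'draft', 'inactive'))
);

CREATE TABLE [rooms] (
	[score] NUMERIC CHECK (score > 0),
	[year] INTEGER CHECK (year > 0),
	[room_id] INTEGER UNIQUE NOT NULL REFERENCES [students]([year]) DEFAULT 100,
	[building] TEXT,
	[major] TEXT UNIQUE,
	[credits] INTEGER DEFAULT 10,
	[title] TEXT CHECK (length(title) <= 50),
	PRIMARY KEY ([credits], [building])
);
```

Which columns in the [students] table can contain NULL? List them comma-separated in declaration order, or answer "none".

section, level, student_id, score, code, status, title

- section: UNIQUE does not imply NOT NULL → nullable.
- level: CHECK does not forbid NULL (a CHECK constraint passes when its expression is NULL) → nullable.
- capacity: declared NOT NULL → not nullable.
- student_id: CHECK does not forbid NULL (a CHECK constraint passes when its expression is NULL) → nullable.
- score: CHECK does not forbid NULL (a CHECK constraint passes when its expression is NULL) → nullable.
- code: no NOT NULL constraint applies → nullable.
- status: UNIQUE does not imply NOT NULL → nullable.
- title: DEFAULT only fills an omitted column; an explicit NULL is still allowed → nullable.
- year: part of the PRIMARY KEY, which implies NOT NULL → not nullable.
- grade: declared NOT NULL → not nullable.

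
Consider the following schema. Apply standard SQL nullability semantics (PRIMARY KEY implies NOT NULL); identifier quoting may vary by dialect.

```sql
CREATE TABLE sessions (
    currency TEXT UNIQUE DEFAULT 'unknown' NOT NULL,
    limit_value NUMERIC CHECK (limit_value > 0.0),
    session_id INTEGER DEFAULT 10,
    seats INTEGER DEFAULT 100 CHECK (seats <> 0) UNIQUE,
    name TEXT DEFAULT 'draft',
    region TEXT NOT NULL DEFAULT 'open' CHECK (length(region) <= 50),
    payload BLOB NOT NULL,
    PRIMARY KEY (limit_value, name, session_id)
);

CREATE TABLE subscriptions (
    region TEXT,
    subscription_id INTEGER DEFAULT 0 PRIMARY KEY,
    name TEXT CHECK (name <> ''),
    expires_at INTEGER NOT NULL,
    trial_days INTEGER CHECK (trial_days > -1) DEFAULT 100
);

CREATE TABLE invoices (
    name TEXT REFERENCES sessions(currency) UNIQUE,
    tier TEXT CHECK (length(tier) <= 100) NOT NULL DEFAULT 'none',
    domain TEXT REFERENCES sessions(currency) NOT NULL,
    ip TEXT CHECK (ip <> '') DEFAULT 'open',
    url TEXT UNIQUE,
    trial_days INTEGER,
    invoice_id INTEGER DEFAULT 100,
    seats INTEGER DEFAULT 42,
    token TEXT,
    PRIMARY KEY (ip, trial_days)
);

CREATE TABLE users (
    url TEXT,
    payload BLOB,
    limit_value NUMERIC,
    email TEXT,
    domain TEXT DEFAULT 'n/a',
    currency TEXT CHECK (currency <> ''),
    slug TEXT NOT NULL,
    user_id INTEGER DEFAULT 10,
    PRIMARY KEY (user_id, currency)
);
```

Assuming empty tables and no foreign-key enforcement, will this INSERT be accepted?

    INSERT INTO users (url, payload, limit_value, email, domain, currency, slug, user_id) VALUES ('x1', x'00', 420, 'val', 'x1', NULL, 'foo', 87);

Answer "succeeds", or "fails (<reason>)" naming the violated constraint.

currency is explicitly set to NULL, but currency is part of the PRIMARY KEY (implied NOT NULL).

fails (NOT NULL on currency)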